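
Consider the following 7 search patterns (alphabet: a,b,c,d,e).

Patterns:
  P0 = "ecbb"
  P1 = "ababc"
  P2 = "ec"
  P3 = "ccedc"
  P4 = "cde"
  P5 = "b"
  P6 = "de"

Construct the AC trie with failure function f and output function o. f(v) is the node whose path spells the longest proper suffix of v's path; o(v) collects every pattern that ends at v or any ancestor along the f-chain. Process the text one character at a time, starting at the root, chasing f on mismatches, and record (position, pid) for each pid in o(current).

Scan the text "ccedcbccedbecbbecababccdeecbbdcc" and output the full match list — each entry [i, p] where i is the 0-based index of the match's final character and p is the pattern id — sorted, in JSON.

Build:
Trie (insert patterns):
  0='ε' goto a→5 b→17 c→10 d→18 e→1
  1='e' goto c→2
  2='ec' goto b→3  ←P2
  3='ecb' goto b→4
  4='ecbb' goto ·  ←P0
  5='a' goto b→6
  6='ab' goto a→7
  7='aba' goto b→8
  8='abab' goto c→9
  9='ababc' goto ·  ←P1
  10='c' goto c→11 d→15
  11='cc' goto e→12
  12='cce' goto d→13
  13='cced' goto c→14
  14='ccedc' goto ·  ←P3
  15='cd' goto e→16
  16='cde' goto ·  ←P4
  17='b' goto ·  ←P5
  18='d' goto e→19
  19='de' goto ·  ←P6

BFS fail/out derivation:
  n1('e'): parent n0 fail=0; on 'e' 0 → fail=0;  out ∅∪∅=∅
  n5('a'): parent n0 fail=0; on 'a' 0 → fail=0;  out ∅∪∅=∅
  n10('c'): parent n0 fail=0; on 'c' 0 → fail=0;  out ∅∪∅=∅
  n17('b'): parent n0 fail=0; on 'b' 0 → fail=0;  out {5}∪∅={5}
  n18('d'): parent n0 fail=0; on 'd' 0 → fail=0;  out ∅∪∅=∅
  n2('ec'): parent n1 fail=0; on 'c' 0 → fail=10;  out {2}∪∅={2}
  n6('ab'): parent n5 fail=0; on 'b' 0 → fail=17;  out ∅∪{5}={5}
  n11('cc'): parent n10 fail=0; on 'c' 0 → fail=10;  out ∅∪∅=∅
  n15('cd'): parent n10 fail=0; on 'd' 0 → fail=18;  out ∅∪∅=∅
  n19('de'): parent n18 fail=0; on 'e' 0 → fail=1;  out {6}∪∅={6}
  n3('ecb'): parent n2 fail=10; on 'b' 10→0 → fail=17;  out ∅∪{5}={5}
  n7('aba'): parent n6 fail=17; on 'a' 17→0 → fail=5;  out ∅∪∅=∅
  n12('cce'): parent n11 fail=10; on 'e' 10→0 → fail=1;  out ∅∪∅=∅
  n16('cde'): parent n15 fail=18; on 'e' 18 → fail=19;  out {4}∪{6}={4,6}
  n4('ecbb'): parent n3 fail=17; on 'b' 17→0 → fail=17;  out {0}∪{5}={0,5}
  n8('abab'): parent n7 fail=5; on 'b' 5 → fail=6;  out ∅∪{5}={5}
  n13('cced'): parent n12 fail=1; on 'd' 1→0 → fail=18;  out ∅∪∅=∅
  n9('ababc'): parent n8 fail=6; on 'c' 6→17→0 → fail=10;  out {1}∪∅={1}
  n14('ccedc'): parent n13 fail=18; on 'c' 18→0 → fail=10;  out {3}∪∅={3}

Run:
pos 0 'c': at 10
pos 1 'c': at 11
pos 2 'e': at 12
pos 3 'd': at 13
pos 4 'c': at 14  ** P3@[0:4]
pos 5 'b': at 17 (via fail)  ** P5@[5:5]
pos 6 'c': at 10 (via fail)
pos 7 'c': at 11
pos 8 'e': at 12
pos 9 'd': at 13
pos 10 'b': at 17 (via fail)  ** P5@[10:10]
pos 11 'e': at 1 (via fail)
pos 12 'c': at 2  ** P2@[11:12]
pos 13 'b': at 3  ** P5@[13:13]
pos 14 'b': at 4  ** P0@[11:14],P5@[14:14]
pos 15 'e': at 1 (via fail)
pos 16 'c': at 2  ** P2@[15:16]
pos 17 'a': at 5 (via fail)
pos 18 'b': at 6  ** P5@[18:18]
pos 19 'a': at 7
pos 20 'b': at 8  ** P5@[20:20]
pos 21 'c': at 9  ** P1@[17:21]
pos 22 'c': at 11 (via fail)
pos 23 'd': at 15 (via fail)
pos 24 'e': at 16  ** P4@[22:24],P6@[23:24]
pos 25 'e': at 1 (via fail)
pos 26 'c': at 2  ** P2@[25:26]
pos 27 'b': at 3  ** P5@[27:27]
pos 28 'b': at 4  ** P0@[25:28],P5@[28:28]
pos 29 'd': at 18 (via fail)
pos 30 'c': at 10 (via fail)
pos 31 'c': at 11

Matches: [[4,3],[5,5],[10,5],[12,2],[13,5],[14,0],[14,5],[16,2],[18,5],[20,5],[21,1],[24,4],[24,6],[26,2],[27,5],[28,0],[28,5]]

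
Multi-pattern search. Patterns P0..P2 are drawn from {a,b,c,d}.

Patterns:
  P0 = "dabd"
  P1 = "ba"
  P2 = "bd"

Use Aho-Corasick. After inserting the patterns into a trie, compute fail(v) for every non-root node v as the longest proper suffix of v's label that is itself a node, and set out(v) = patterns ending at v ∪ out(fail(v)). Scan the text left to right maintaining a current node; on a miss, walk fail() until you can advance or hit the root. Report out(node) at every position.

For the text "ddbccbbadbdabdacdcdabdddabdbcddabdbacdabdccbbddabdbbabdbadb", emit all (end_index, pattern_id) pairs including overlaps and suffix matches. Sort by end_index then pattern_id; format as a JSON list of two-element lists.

Build automaton:
Trie (insert patterns):
  0='ε' goto b→5 d→1
  1='d' goto a→2
  2='da' goto b→3
  3='dab' goto d→4
  4='dabd' goto ·  [P0 ends]
  5='b' goto a→6 d→7
  6='ba' goto ·  [P1 ends]
  7='bd' goto ·  [P2 ends]

Failure links (BFS by depth):
  fail(1) 'd': from fail(0)=0 chase 'd': 0 ⇒ 0;  out=∅∪out(0)=∅
  fail(5) 'b': from fail(0)=0 chase 'b': 0 ⇒ 0;  out=∅∪out(0)=∅
  fail(2) 'da': from fail(1)=0 chase 'a': 0 ⇒ 0;  out=∅∪out(0)=∅
  fail(6) 'ba': from fail(5)=0 chase 'a': 0 ⇒ 0;  out={1}∪out(0)={1}
  fail(7) 'bd': from fail(5)=0 chase 'd': 0 ⇒ 1;  out={2}∪out(1)={2}
  fail(3) 'dab': from fail(2)=0 chase 'b': 0 ⇒ 5;  out=∅∪out(5)=∅
  fail(4) 'dabd': from fail(3)=5 chase 'd': 5 ⇒ 7;  out={0}∪out(7)={0,2}

Scan:
[0] read 'd'  n0⇒n1
[1] read 'd'  n1⇒n1 (via fail)
[2] read 'b'  n1⇒n5 (via fail)
[3] read 'c'  n5⇒n0 (via fail)
[4] read 'c'  n0⇒n0
[5] read 'b'  n0⇒n5
[6] read 'b'  n5⇒n5 (via fail)
[7] read 'a'  n5⇒n6  ** P1@[6:7]
[8] read 'd'  n6⇒n1 (via fail)
[9] read 'b'  n1⇒n5 (via fail)
[10] read 'd'  n5⇒n7  ** P2@[9:10]
[11] read 'a'  n7⇒n2 (via fail)
[12] read 'b'  n2⇒n3
[13] read 'd'  n3⇒n4  ** P0@[10:13],P2@[12:13]
[14] read 'a'  n4⇒n2 (via fail)
[15] read 'c'  n2⇒n0 (via fail)
[16] read 'd'  n0⇒n1
[17] read 'c'  n1⇒n0 (via fail)
[18] read 'd'  n0⇒n1
[19] read 'a'  n1⇒n2
[20] read 'b'  n2⇒n3
[21] read 'd'  n3⇒n4  ** P0@[18:21],P2@[20:21]
[22] read 'd'  n4⇒n1 (via fail)
[23] read 'd'  n1⇒n1 (via fail)
[24] read 'a'  n1⇒n2
[25] read 'b'  n2⇒n3
[26] read 'd'  n3⇒n4  ** P0@[23:26],P2@[25:26]
[27] read 'b'  n4⇒n5 (via fail)
[28] read 'c'  n5⇒n0 (via fail)
[29] read 'd'  n0⇒n1
[30] read 'd'  n1⇒n1 (via fail)
[31] read 'a'  n1⇒n2
[32] read 'b'  n2⇒n3
[33] read 'd'  n3⇒n4  ** P0@[30:33],P2@[32:33]
[34] read 'b'  n4⇒n5 (via fail)
[35] read 'a'  n5⇒n6  ** P1@[34:35]
[36] read 'c'  n6⇒n0 (via fail)
[37] read 'd'  n0⇒n1
[38] read 'a'  n1⇒n2
[39] read 'b'  n2⇒n3
[40] read 'd'  n3⇒n4  ** P0@[37:40],P2@[39:40]
[41] read 'c'  n4⇒n0 (via fail)
[42] read 'c'  n0⇒n0
[43] read 'b'  n0⇒n5
[44] read 'b'  n5⇒n5 (via fail)
[45] read 'd'  n5⇒n7  ** P2@[44:45]
[46] read 'd'  n7⇒n1 (via fail)
[47] read 'a'  n1⇒n2
[48] read 'b'  n2⇒n3
[49] read 'd'  n3⇒n4  ** P0@[46:49],P2@[48:49]
[50] read 'b'  n4⇒n5 (via fail)
[51] read 'b'  n5⇒n5 (via fail)
[52] read 'a'  n5⇒n6  ** P1@[51:52]
[53] read 'b'  n6⇒n5 (via fail)
[54] read 'd'  n5⇒n7  ** P2@[53:54]
[55] read 'b'  n7⇒n5 (via fail)
[56] read 'a'  n5⇒n6  ** P1@[55:56]
[57] read 'd'  n6⇒n1 (via fail)
[58] read 'b'  n1⇒n5 (via fail)

Matches: [[7,1],[10,2],[13,0],[13,2],[21,0],[21,2],[26,0],[26,2],[33,0],[33,2],[35,1],[40,0],[40,2],[45,2],[49,0],[49,2],[52,1],[54,2],[56,1]]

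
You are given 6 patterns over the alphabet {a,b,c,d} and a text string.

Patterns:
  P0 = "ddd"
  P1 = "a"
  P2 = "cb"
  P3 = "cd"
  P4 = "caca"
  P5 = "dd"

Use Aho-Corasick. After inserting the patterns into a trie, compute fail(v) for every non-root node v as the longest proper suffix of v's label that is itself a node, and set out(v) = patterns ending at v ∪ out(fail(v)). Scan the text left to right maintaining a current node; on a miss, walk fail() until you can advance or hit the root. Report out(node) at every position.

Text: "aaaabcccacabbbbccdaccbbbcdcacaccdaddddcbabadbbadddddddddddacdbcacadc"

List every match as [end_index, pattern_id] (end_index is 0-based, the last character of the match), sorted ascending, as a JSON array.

Build automaton:
Trie nodes:
  0='ε' goto a→4 c→5 d→1
  1='d' goto d→2
  2='dd' goto d→3  [P5 ends]
  3='ddd' goto ·  [P0 ends]
  4='a' goto ·  [P1 ends]
  5='c' goto a→8 b→6 d→7
  6='cb' goto ·  [P2 ends]
  7='cd' goto ·  [P3 ends]
  8='ca' goto c→9
  9='cac' goto a→10
  10='caca' goto ·  [P4 ends]

Failure links (BFS by depth):
  fail(1) 'd': from fail(0)=0 chase 'd': 0 ⇒ 0;  out=∅∪out(0)=∅
  fail(4) 'a': from fail(0)=0 chase 'a': 0 ⇒ 0;  out={1}∪out(0)={1}
  fail(5) 'c': from fail(0)=0 chase 'c': 0 ⇒ 0;  out=∅∪out(0)=∅
  fail(2) 'dd': from fail(1)=0 chase 'd': 0 ⇒ 1;  out={5}∪out(1)={5}
  fail(6) 'cb': from fail(5)=0 chase 'b': 0 ⇒ 0;  out={2}∪out(0)={2}
  fail(7) 'cd': from fail(5)=0 chase 'd': 0 ⇒ 1;  out={3}∪out(1)={3}
  fail(8) 'ca': from fail(5)=0 chase 'a': 0 ⇒ 4;  out=∅∪out(4)={1}
  fail(3) 'ddd': from fail(2)=1 chase 'd': 1 ⇒ 2;  out={0}∪out(2)={0,5}
  fail(9) 'cac': from fail(8)=4 chase 'c': 4→0 ⇒ 5;  out=∅∪out(5)=∅
  fail(10) 'caca': from fail(9)=5 chase 'a': 5 ⇒ 8;  out={4}∪out(8)={1,4}

Text stream:
pos 0 'a': at 4  emit P1@[0:0]
pos 1 'a': at 4 ·f  emit P1@[1:1]
pos 2 'a': at 4 ·f  emit P1@[2:2]
pos 3 'a': at 4 ·f  emit P1@[3:3]
pos 4 'b': at 0 ·f
pos 5 'c': at 5
pos 6 'c': at 5 ·f
pos 7 'c': at 5 ·f
pos 8 'a': at 8  emit P1@[8:8]
pos 9 'c': at 9
pos 10 'a': at 10  emit P1@[10:10],P4@[7:10]
pos 11 'b': at 0 ·f
pos 12 'b': at 0
pos 13 'b': at 0
pos 14 'b': at 0
pos 15 'c': at 5
pos 16 'c': at 5 ·f
pos 17 'd': at 7  emit P3@[16:17]
pos 18 'a': at 4 ·f  emit P1@[18:18]
pos 19 'c': at 5 ·f
pos 20 'c': at 5 ·f
pos 21 'b': at 6  emit P2@[20:21]
pos 22 'b': at 0 ·f
pos 23 'b': at 0
pos 24 'c': at 5
pos 25 'd': at 7  emit P3@[24:25]
pos 26 'c': at 5 ·f
pos 27 'a': at 8  emit P1@[27:27]
pos 28 'c': at 9
pos 29 'a': at 10  emit P1@[29:29],P4@[26:29]
pos 30 'c': at 9 ·f
pos 31 'c': at 5 ·f
pos 32 'd': at 7  emit P3@[31:32]
pos 33 'a': at 4 ·f  emit P1@[33:33]
pos 34 'd': at 1 ·f
pos 35 'd': at 2  emit P5@[34:35]
pos 36 'd': at 3  emit P0@[34:36],P5@[35:36]
pos 37 'd': at 3 ·f  emit P0@[35:37],P5@[36:37]
pos 38 'c': at 5 ·f
pos 39 'b': at 6  emit P2@[38:39]
pos 40 'a': at 4 ·f  emit P1@[40:40]
pos 41 'b': at 0 ·f
pos 42 'a': at 4  emit P1@[42:42]
pos 43 'd': at 1 ·f
pos 44 'b': at 0 ·f
pos 45 'b': at 0
pos 46 'a': at 4  emit P1@[46:46]
pos 47 'd': at 1 ·f
pos 48 'd': at 2  emit P5@[47:48]
pos 49 'd': at 3  emit P0@[47:49],P5@[48:49]
pos 50 'd': at 3 ·f  emit P0@[48:50],P5@[49:50]
pos 51 'd': at 3 ·f  emit P0@[49:51],P5@[50:51]
pos 52 'd': at 3 ·f  emit P0@[50:52],P5@[51:52]
pos 53 'd': at 3 ·f  emit P0@[51:53],P5@[52:53]
pos 54 'd': at 3 ·f  emit P0@[52:54],P5@[53:54]
pos 55 'd': at 3 ·f  emit P0@[53:55],P5@[54:55]
pos 56 'd': at 3 ·f  emit P0@[54:56],P5@[55:56]
pos 57 'd': at 3 ·f  emit P0@[55:57],P5@[56:57]
pos 58 'a': at 4 ·f  emit P1@[58:58]
pos 59 'c': at 5 ·f
pos 60 'd': at 7  emit P3@[59:60]
pos 61 'b': at 0 ·f
pos 62 'c': at 5
pos 63 'a': at 8  emit P1@[63:63]
pos 64 'c': at 9
pos 65 'a': at 10  emit P1@[65:65],P4@[62:65]
pos 66 'd': at 1 ·f
pos 67 'c': at 5 ·f

Result: [[0,1],[1,1],[2,1],[3,1],[8,1],[10,1],[10,4],[17,3],[18,1],[21,2],[25,3],[27,1],[29,1],[29,4],[32,3],[33,1],[35,5],[36,0],[36,5],[37,0],[37,5],[39,2],[40,1],[42,1],[46,1],[48,5],[49,0],[49,5],[50,0],[50,5],[51,0],[51,5],[52,0],[52,5],[53,0],[53,5],[54,0],[54,5],[55,0],[55,5],[56,0],[56,5],[57,0],[57,5],[58,1],[60,3],[63,1],[65,1],[65,4]]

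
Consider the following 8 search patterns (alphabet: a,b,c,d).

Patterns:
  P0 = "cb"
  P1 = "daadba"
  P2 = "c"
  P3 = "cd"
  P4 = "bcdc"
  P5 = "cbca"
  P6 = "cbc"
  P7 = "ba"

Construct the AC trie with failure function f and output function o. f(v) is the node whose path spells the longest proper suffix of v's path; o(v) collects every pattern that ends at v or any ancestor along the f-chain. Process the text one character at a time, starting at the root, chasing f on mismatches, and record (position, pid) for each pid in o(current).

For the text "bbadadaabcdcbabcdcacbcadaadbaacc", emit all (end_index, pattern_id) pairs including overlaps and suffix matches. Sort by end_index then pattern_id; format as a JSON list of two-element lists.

Build automaton:
Trie nodes:
  n0 'ε': b→10 c→1 d→3
  n1 'c': b→2 d→9  ←P2
  n2 'cb': c→14  ←P0
  n3 'd': a→4
  n4 'da': a→5
  n5 'daa': d→6
  n6 'daad': b→7
  n7 'daadb': a→8
  n8 'daadba': ·  ←P1
  n9 'cd': ·  ←P3
  n10 'b': a→16 c→11
  n11 'bc': d→12
  n12 'bcd': c→13
  n13 'bcdc': ·  ←P4
  n14 'cbc': a→15  ←P6
  n15 'cbca': ·  ←P5
  n16 'ba': ·  ←P7

BFS fail/out derivation:
  fail(1) 'c': from fail(0)=0 chase 'c': 0 ⇒ 0;  out={2}∪out(0)={2}
  fail(3) 'd': from fail(0)=0 chase 'd': 0 ⇒ 0;  out=∅∪out(0)=∅
  fail(10) 'b': from fail(0)=0 chase 'b': 0 ⇒ 0;  out=∅∪out(0)=∅
  fail(2) 'cb': from fail(1)=0 chase 'b': 0 ⇒ 10;  out={0}∪out(10)={0}
  fail(4) 'da': from fail(3)=0 chase 'a': 0 ⇒ 0;  out=∅∪out(0)=∅
  fail(9) 'cd': from fail(1)=0 chase 'd': 0 ⇒ 3;  out={3}∪out(3)={3}
  fail(11) 'bc': from fail(10)=0 chase 'c': 0 ⇒ 1;  out=∅∪out(1)={2}
  fail(16) 'ba': from fail(10)=0 chase 'a': 0 ⇒ 0;  out={7}∪out(0)={7}
  fail(5) 'daa': from fail(4)=0 chase 'a': 0 ⇒ 0;  out=∅∪out(0)=∅
  fail(12) 'bcd': from fail(11)=1 chase 'd': 1 ⇒ 9;  out=∅∪out(9)={3}
  fail(14) 'cbc': from fail(2)=10 chase 'c': 10 ⇒ 11;  out={6}∪out(11)={2,6}
  fail(6) 'daad': from fail(5)=0 chase 'd': 0 ⇒ 3;  out=∅∪out(3)=∅
  fail(13) 'bcdc': from fail(12)=9 chase 'c': 9→3→0 ⇒ 1;  out={4}∪out(1)={2,4}
  fail(15) 'cbca': from fail(14)=11 chase 'a': 11→1→0 ⇒ 0;  out={5}∪out(0)={5}
  fail(7) 'daadb': from fail(6)=3 chase 'b': 3→0 ⇒ 10;  out=∅∪out(10)=∅
  fail(8) 'daadba': from fail(7)=10 chase 'a': 10 ⇒ 16;  out={1}∪out(16)={1,7}

Text stream:
pos 0 'b': at 10
pos 1 'b': at 10 (via fail)
pos 2 'a': at 16  ** P7@[1:2]
pos 3 'd': at 3 (via fail)
pos 4 'a': at 4
pos 5 'd': at 3 (via fail)
pos 6 'a': at 4
pos 7 'a': at 5
pos 8 'b': at 10 (via fail)
pos 9 'c': at 11  ** P2@[9:9]
pos 10 'd': at 12  ** P3@[9:10]
pos 11 'c': at 13  ** P2@[11:11],P4@[8:11]
pos 12 'b': at 2 (via fail)  ** P0@[11:12]
pos 13 'a': at 16 (via fail)  ** P7@[12:13]
pos 14 'b': at 10 (via fail)
pos 15 'c': at 11  ** P2@[15:15]
pos 16 'd': at 12  ** P3@[15:16]
pos 17 'c': at 13  ** P2@[17:17],P4@[14:17]
pos 18 'a': at 0 (via fail)
pos 19 'c': at 1  ** P2@[19:19]
pos 20 'b': at 2  ** P0@[19:20]
pos 21 'c': at 14  ** P2@[21:21],P6@[19:21]
pos 22 'a': at 15  ** P5@[19:22]
pos 23 'd': at 3 (via fail)
pos 24 'a': at 4
pos 25 'a': at 5
pos 26 'd': at 6
pos 27 'b': at 7
pos 28 'a': at 8  ** P1@[23:28],P7@[27:28]
pos 29 'a': at 0 (via fail)
pos 30 'c': at 1  ** P2@[30:30]
pos 31 'c': at 1 (via fail)  ** P2@[31:31]

Result: [[2,7],[9,2],[10,3],[11,2],[11,4],[12,0],[13,7],[15,2],[16,3],[17,2],[17,4],[19,2],[20,0],[21,2],[21,6],[22,5],[28,1],[28,7],[30,2],[31,2]]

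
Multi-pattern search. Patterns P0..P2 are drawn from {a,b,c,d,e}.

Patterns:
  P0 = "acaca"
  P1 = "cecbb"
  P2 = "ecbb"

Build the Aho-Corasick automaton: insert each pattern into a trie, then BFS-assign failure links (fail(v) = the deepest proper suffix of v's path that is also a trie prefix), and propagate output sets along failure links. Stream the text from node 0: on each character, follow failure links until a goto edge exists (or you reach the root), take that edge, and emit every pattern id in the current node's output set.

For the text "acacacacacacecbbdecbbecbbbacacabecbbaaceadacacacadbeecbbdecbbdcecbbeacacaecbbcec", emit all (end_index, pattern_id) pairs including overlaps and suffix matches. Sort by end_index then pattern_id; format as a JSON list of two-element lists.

Build automaton:
Trie nodes:
  n0 'ε': a→1 c→6 e→11
  n1 'a': c→2
  n2 'ac': a→3
  n3 'aca': c→4
  n4 'acac': a→5
  n5 'acaca': ·  ←P0
  n6 'c': e→7
  n7 'ce': c→8
  n8 'cec': b→9
  n9 'cecb': b→10
  n10 'cecbb': ·  ←P1
  n11 'e': c→12
  n12 'ec': b→13
  n13 'ecb': b→14
  n14 'ecbb': ·  ←P2

Failure links (BFS by depth):
  fail(1) 'a': from fail(0)=0 chase 'a': 0 ⇒ 0;  out=∅∪out(0)=∅
  fail(6) 'c': from fail(0)=0 chase 'c': 0 ⇒ 0;  out=∅∪out(0)=∅
  fail(11) 'e': from fail(0)=0 chase 'e': 0 ⇒ 0;  out=∅∪out(0)=∅
  fail(2) 'ac': from fail(1)=0 chase 'c': 0 ⇒ 6;  out=∅∪out(6)=∅
  fail(7) 'ce': from fail(6)=0 chase 'e': 0 ⇒ 11;  out=∅∪out(11)=∅
  fail(12) 'ec': from fail(11)=0 chase 'c': 0 ⇒ 6;  out=∅∪out(6)=∅
  fail(3) 'aca': from fail(2)=6 chase 'a': 6→0 ⇒ 1;  out=∅∪out(1)=∅
  fail(8) 'cec': from fail(7)=11 chase 'c': 11 ⇒ 12;  out=∅∪out(12)=∅
  fail(13) 'ecb': from fail(12)=6 chase 'b': 6→0 ⇒ 0;  out=∅∪out(0)=∅
  fail(4) 'acac': from fail(3)=1 chase 'c': 1 ⇒ 2;  out=∅∪out(2)=∅
  fail(9) 'cecb': from fail(8)=12 chase 'b': 12 ⇒ 13;  out=∅∪out(13)=∅
  fail(14) 'ecbb': from fail(13)=0 chase 'b': 0 ⇒ 0;  out={2}∪out(0)={2}
  fail(5) 'acaca': from fail(4)=2 chase 'a': 2 ⇒ 3;  out={0}∪out(3)={0}
  fail(10) 'cecbb': from fail(9)=13 chase 'b': 13 ⇒ 14;  out={1}∪out(14)={1,2}

Scan:
pos 0 'a': at 1
pos 1 'c': at 2
pos 2 'a': at 3
pos 3 'c': at 4
pos 4 'a': at 5  emit P0@[0:4]
pos 5 'c': at 4 (via fail)
pos 6 'a': at 5  emit P0@[2:6]
pos 7 'c': at 4 (via fail)
pos 8 'a': at 5  emit P0@[4:8]
pos 9 'c': at 4 (via fail)
pos 10 'a': at 5  emit P0@[6:10]
pos 11 'c': at 4 (via fail)
pos 12 'e': at 7 (via fail)
pos 13 'c': at 8
pos 14 'b': at 9
pos 15 'b': at 10  emit P1@[11:15],P2@[12:15]
pos 16 'd': at 0 (via fail)
pos 17 'e': at 11
pos 18 'c': at 12
pos 19 'b': at 13
pos 20 'b': at 14  emit P2@[17:20]
pos 21 'e': at 11 (via fail)
pos 22 'c': at 12
pos 23 'b': at 13
pos 24 'b': at 14  emit P2@[21:24]
pos 25 'b': at 0 (via fail)
pos 26 'a': at 1
pos 27 'c': at 2
pos 28 'a': at 3
pos 29 'c': at 4
pos 30 'a': at 5  emit P0@[26:30]
pos 31 'b': at 0 (via fail)
pos 32 'e': at 11
pos 33 'c': at 12
pos 34 'b': at 13
pos 35 'b': at 14  emit P2@[32:35]
pos 36 'a': at 1 (via fail)
pos 37 'a': at 1 (via fail)
pos 38 'c': at 2
pos 39 'e': at 7 (via fail)
pos 40 'a': at 1 (via fail)
pos 41 'd': at 0 (via fail)
pos 42 'a': at 1
pos 43 'c': at 2
pos 44 'a': at 3
pos 45 'c': at 4
pos 46 'a': at 5  emit P0@[42:46]
pos 47 'c': at 4 (via fail)
pos 48 'a': at 5  emit P0@[44:48]
pos 49 'd': at 0 (via fail)
pos 50 'b': at 0
pos 51 'e': at 11
pos 52 'e': at 11 (via fail)
pos 53 'c': at 12
pos 54 'b': at 13
pos 55 'b': at 14  emit P2@[52:55]
pos 56 'd': at 0 (via fail)
pos 57 'e': at 11
pos 58 'c': at 12
pos 59 'b': at 13
pos 60 'b': at 14  emit P2@[57:60]
pos 61 'd': at 0 (via fail)
pos 62 'c': at 6
pos 63 'e': at 7
pos 64 'c': at 8
pos 65 'b': at 9
pos 66 'b': at 10  emit P1@[62:66],P2@[63:66]
pos 67 'e': at 11 (via fail)
pos 68 'a': at 1 (via fail)
pos 69 'c': at 2
pos 70 'a': at 3
pos 71 'c': at 4
pos 72 'a': at 5  emit P0@[68:72]
pos 73 'e': at 11 (via fail)
pos 74 'c': at 12
pos 75 'b': at 13
pos 76 'b': at 14  emit P2@[73:76]
pos 77 'c': at 6 (via fail)
pos 78 'e': at 7
pos 79 'c': at 8

All matches (sorted): [[4,0],[6,0],[8,0],[10,0],[15,1],[15,2],[20,2],[24,2],[30,0],[35,2],[46,0],[48,0],[55,2],[60,2],[66,1],[66,2],[72,0],[76,2]]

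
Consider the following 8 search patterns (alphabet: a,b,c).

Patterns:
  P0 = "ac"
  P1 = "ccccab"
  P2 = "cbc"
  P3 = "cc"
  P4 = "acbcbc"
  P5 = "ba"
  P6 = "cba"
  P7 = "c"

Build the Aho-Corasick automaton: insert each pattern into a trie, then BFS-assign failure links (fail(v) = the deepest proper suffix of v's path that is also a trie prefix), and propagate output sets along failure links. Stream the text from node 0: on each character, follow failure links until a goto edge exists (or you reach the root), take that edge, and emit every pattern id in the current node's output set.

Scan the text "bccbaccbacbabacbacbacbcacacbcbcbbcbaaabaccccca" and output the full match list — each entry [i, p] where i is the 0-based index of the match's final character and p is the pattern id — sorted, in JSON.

Build automaton:
Trie nodes:
  0='ε' goto a→1 b→15 c→3
  1='a' goto c→2
  2='ac' goto b→11  ←P0
  3='c' goto b→9 c→4  ←P7
  4='cc' goto c→5  ←P3
  5='ccc' goto c→6
  6='cccc' goto a→7
  7='cccca' goto b→8
  8='ccccab' goto ·  ←P1
  9='cb' goto a→17 c→10
  10='cbc' goto ·  ←P2
  11='acb' goto c→12
  12='acbc' goto b→13
  13='acbcb' goto c→14
  14='acbcbc' goto ·  ←P4
  15='b' goto a→16
  16='ba' goto ·  ←P5
  17='cba' goto ·  ←P6

BFS fail/out derivation:
  n1('a'): parent n0 fail=0; on 'a' 0 → fail=0;  out ∅∪∅=∅
  n3('c'): parent n0 fail=0; on 'c' 0 → fail=0;  out {7}∪∅={7}
  n15('b'): parent n0 fail=0; on 'b' 0 → fail=0;  out ∅∪∅=∅
  n2('ac'): parent n1 fail=0; on 'c' 0 → fail=3;  out {0}∪{7}={0,7}
  n4('cc'): parent n3 fail=0; on 'c' 0 → fail=3;  out {3}∪{7}={3,7}
  n9('cb'): parent n3 fail=0; on 'b' 0 → fail=15;  out ∅∪∅=∅
  n16('ba'): parent n15 fail=0; on 'a' 0 → fail=1;  out {5}∪∅={5}
  n5('ccc'): parent n4 fail=3; on 'c' 3 → fail=4;  out ∅∪{3,7}={3,7}
  n10('cbc'): parent n9 fail=15; on 'c' 15→0 → fail=3;  out {2}∪{7}={2,7}
  n11('acb'): parent n2 fail=3; on 'b' 3 → fail=9;  out ∅∪∅=∅
  n17('cba'): parent n9 fail=15; on 'a' 15 → fail=16;  out {6}∪{5}={5,6}
  n6('cccc'): parent n5 fail=4; on 'c' 4 → fail=5;  out ∅∪{3,7}={3,7}
  n12('acbc'): parent n11 fail=9; on 'c' 9 → fail=10;  out ∅∪{2,7}={2,7}
  n7('cccca'): parent n6 fail=5; on 'a' 5→4→3→0 → fail=1;  out ∅∪∅=∅
  n13('acbcb'): parent n12 fail=10; on 'b' 10→3 → fail=9;  out ∅∪∅=∅
  n8('ccccab'): parent n7 fail=1; on 'b' 1→0 → fail=15;  out {1}∪∅={1}
  n14('acbcbc'): parent n13 fail=9; on 'c' 9 → fail=10;  out {4}∪{2,7}={2,4,7}

Text stream:
pos 0 'b': at 15
pos 1 'c': at 3 ·f  ** P7@[1:1]
pos 2 'c': at 4  ** P3@[1:2],P7@[2:2]
pos 3 'b': at 9 ·f
pos 4 'a': at 17  ** P5@[3:4],P6@[2:4]
pos 5 'c': at 2 ·f  ** P0@[4:5],P7@[5:5]
pos 6 'c': at 4 ·f  ** P3@[5:6],P7@[6:6]
pos 7 'b': at 9 ·f
pos 8 'a': at 17  ** P5@[7:8],P6@[6:8]
pos 9 'c': at 2 ·f  ** P0@[8:9],P7@[9:9]
pos 10 'b': at 11
pos 11 'a': at 17 ·f  ** P5@[10:11],P6@[9:11]
pos 12 'b': at 15 ·f
pos 13 'a': at 16  ** P5@[12:13]
pos 14 'c': at 2 ·f  ** P0@[13:14],P7@[14:14]
pos 15 'b': at 11
pos 16 'a': at 17 ·f  ** P5@[15:16],P6@[14:16]
pos 17 'c': at 2 ·f  ** P0@[16:17],P7@[17:17]
pos 18 'b': at 11
pos 19 'a': at 17 ·f  ** P5@[18:19],P6@[17:19]
pos 20 'c': at 2 ·f  ** P0@[19:20],P7@[20:20]
pos 21 'b': at 11
pos 22 'c': at 12  ** P2@[20:22],P7@[22:22]
pos 23 'a': at 1 ·f
pos 24 'c': at 2  ** P0@[23:24],P7@[24:24]
pos 25 'a': at 1 ·f
pos 26 'c': at 2  ** P0@[25:26],P7@[26:26]
pos 27 'b': at 11
pos 28 'c': at 12  ** P2@[26:28],P7@[28:28]
pos 29 'b': at 13
pos 30 'c': at 14  ** P2@[28:30],P4@[25:30],P7@[30:30]
pos 31 'b': at 9 ·f
pos 32 'b': at 15 ·f
pos 33 'c': at 3 ·f  ** P7@[33:33]
pos 34 'b': at 9
pos 35 'a': at 17  ** P5@[34:35],P6@[33:35]
pos 36 'a': at 1 ·f
pos 37 'a': at 1 ·f
pos 38 'b': at 15 ·f
pos 39 'a': at 16  ** P5@[38:39]
pos 40 'c': at 2 ·f  ** P0@[39:40],P7@[40:40]
pos 41 'c': at 4 ·f  ** P3@[40:41],P7@[41:41]
pos 42 'c': at 5  ** P3@[41:42],P7@[42:42]
pos 43 'c': at 6  ** P3@[42:43],P7@[43:43]
pos 44 'c': at 6 ·f  ** P3@[43:44],P7@[44:44]
pos 45 'a': at 7

Result: [[1,7],[2,3],[2,7],[4,5],[4,6],[5,0],[5,7],[6,3],[6,7],[8,5],[8,6],[9,0],[9,7],[11,5],[11,6],[13,5],[14,0],[14,7],[16,5],[16,6],[17,0],[17,7],[19,5],[19,6],[20,0],[20,7],[22,2],[22,7],[24,0],[24,7],[26,0],[26,7],[28,2],[28,7],[30,2],[30,4],[30,7],[33,7],[35,5],[35,6],[39,5],[40,0],[40,7],[41,3],[41,7],[42,3],[42,7],[43,3],[43,7],[44,3],[44,7]]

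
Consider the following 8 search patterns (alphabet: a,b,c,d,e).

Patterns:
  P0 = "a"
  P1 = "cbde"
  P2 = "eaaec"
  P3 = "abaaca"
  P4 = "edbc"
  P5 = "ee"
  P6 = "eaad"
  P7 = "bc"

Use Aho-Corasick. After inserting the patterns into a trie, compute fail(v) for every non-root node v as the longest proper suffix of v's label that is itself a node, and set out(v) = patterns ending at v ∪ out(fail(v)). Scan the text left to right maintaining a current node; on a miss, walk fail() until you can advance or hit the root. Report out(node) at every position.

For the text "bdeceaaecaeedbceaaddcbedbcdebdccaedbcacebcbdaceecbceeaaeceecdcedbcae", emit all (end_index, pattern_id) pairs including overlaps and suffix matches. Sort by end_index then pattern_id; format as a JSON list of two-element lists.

Build automaton:
Trie nodes:
  0='ε' goto a→1 b→21 c→2 e→6
  1='a' goto b→11  ←P0
  2='c' goto b→3
  3='cb' goto d→4
  4='cbd' goto e→5
  5='cbde' goto ·  ←P1
  6='e' goto a→7 d→16 e→19
  7='ea' goto a→8
  8='eaa' goto d→20 e→9
  9='eaae' goto c→10
  10='eaaec' goto ·  ←P2
  11='ab' goto a→12
  12='aba' goto a→13
  13='abaa' goto c→14
  14='abaac' goto a→15
  15='abaaca' goto ·  ←P3
  16='ed' goto b→17
  17='edb' goto c→18
  18='edbc' goto ·  ←P4
  19='ee' goto ·  ←P5
  20='eaad' goto ·  ←P6
  21='b' goto c→22
  22='bc' goto ·  ←P7

Failure links (BFS by depth):
  fail(1) 'a': from fail(0)=0 chase 'a': 0 ⇒ 0;  out={0}∪out(0)={0}
  fail(2) 'c': from fail(0)=0 chase 'c': 0 ⇒ 0;  out=∅∪out(0)=∅
  fail(6) 'e': from fail(0)=0 chase 'e': 0 ⇒ 0;  out=∅∪out(0)=∅
  fail(21) 'b': from fail(0)=0 chase 'b': 0 ⇒ 0;  out=∅∪out(0)=∅
  fail(3) 'cb': from fail(2)=0 chase 'b': 0 ⇒ 21;  out=∅∪out(21)=∅
  fail(7) 'ea': from fail(6)=0 chase 'a': 0 ⇒ 1;  out=∅∪out(1)={0}
  fail(11) 'ab': from fail(1)=0 chase 'b': 0 ⇒ 21;  out=∅∪out(21)=∅
  fail(16) 'ed': from fail(6)=0 chase 'd': 0 ⇒ 0;  out=∅∪out(0)=∅
  fail(19) 'ee': from fail(6)=0 chase 'e': 0 ⇒ 6;  out={5}∪out(6)={5}
  fail(22) 'bc': from fail(21)=0 chase 'c': 0 ⇒ 2;  out={7}∪out(2)={7}
  fail(4) 'cbd': from fail(3)=21 chase 'd': 21→0 ⇒ 0;  out=∅∪out(0)=∅
  fail(8) 'eaa': from fail(7)=1 chase 'a': 1→0 ⇒ 1;  out=∅∪out(1)={0}
  fail(12) 'aba': from fail(11)=21 chase 'a': 21→0 ⇒ 1;  out=∅∪out(1)={0}
  fail(17) 'edb': from fail(16)=0 chase 'b': 0 ⇒ 21;  out=∅∪out(21)=∅
  fail(5) 'cbde': from fail(4)=0 chase 'e': 0 ⇒ 6;  out={1}∪out(6)={1}
  fail(9) 'eaae': from fail(8)=1 chase 'e': 1→0 ⇒ 6;  out=∅∪out(6)=∅
  fail(13) 'abaa': from fail(12)=1 chase 'a': 1→0 ⇒ 1;  out=∅∪out(1)={0}
  fail(18) 'edbc': from fail(17)=21 chase 'c': 21 ⇒ 22;  out={4}∪out(22)={4,7}
  fail(20) 'eaad': from fail(8)=1 chase 'd': 1→0 ⇒ 0;  out={6}∪out(0)={6}
  fail(10) 'eaaec': from fail(9)=6 chase 'c': 6→0 ⇒ 2;  out={2}∪out(2)={2}
  fail(14) 'abaac': from fail(13)=1 chase 'c': 1→0 ⇒ 2;  out=∅∪out(2)=∅
  fail(15) 'abaaca': from fail(14)=2 chase 'a': 2→0 ⇒ 1;  out={3}∪out(1)={0,3}

Run:
[0] read 'b'  n0⇒n21
[1] read 'd'  n21⇒n0 (fail-walked)
[2] read 'e'  n0⇒n6
[3] read 'c'  n6⇒n2 (fail-walked)
[4] read 'e'  n2⇒n6 (fail-walked)
[5] read 'a'  n6⇒n7  ** P0@[5:5]
[6] read 'a'  n7⇒n8  ** P0@[6:6]
[7] read 'e'  n8⇒n9
[8] read 'c'  n9⇒n10  ** P2@[4:8]
[9] read 'a'  n10⇒n1 (fail-walked)  ** P0@[9:9]
[10] read 'e'  n1⇒n6 (fail-walked)
[11] read 'e'  n6⇒n19  ** P5@[10:11]
[12] read 'd'  n19⇒n16 (fail-walked)
[13] read 'b'  n16⇒n17
[14] read 'c'  n17⇒n18  ** P4@[11:14],P7@[13:14]
[15] read 'e'  n18⇒n6 (fail-walked)
[16] read 'a'  n6⇒n7  ** P0@[16:16]
[17] read 'a'  n7⇒n8  ** P0@[17:17]
[18] read 'd'  n8⇒n20  ** P6@[15:18]
[19] read 'd'  n20⇒n0 (fail-walked)
[20] read 'c'  n0⇒n2
[21] read 'b'  n2⇒n3
[22] read 'e'  n3⇒n6 (fail-walked)
[23] read 'd'  n6⇒n16
[24] read 'b'  n16⇒n17
[25] read 'c'  n17⇒n18  ** P4@[22:25],P7@[24:25]
[26] read 'd'  n18⇒n0 (fail-walked)
[27] read 'e'  n0⇒n6
[28] read 'b'  n6⇒n21 (fail-walked)
[29] read 'd'  n21⇒n0 (fail-walked)
[30] read 'c'  n0⇒n2
[31] read 'c'  n2⇒n2 (fail-walked)
[32] read 'a'  n2⇒n1 (fail-walked)  ** P0@[32:32]
[33] read 'e'  n1⇒n6 (fail-walked)
[34] read 'd'  n6⇒n16
[35] read 'b'  n16⇒n17
[36] read 'c'  n17⇒n18  ** P4@[33:36],P7@[35:36]
[37] read 'a'  n18⇒n1 (fail-walked)  ** P0@[37:37]
[38] read 'c'  n1⇒n2 (fail-walked)
[39] read 'e'  n2⇒n6 (fail-walked)
[40] read 'b'  n6⇒n21 (fail-walked)
[41] read 'c'  n21⇒n22  ** P7@[40:41]
[42] read 'b'  n22⇒n3 (fail-walked)
[43] read 'd'  n3⇒n4
[44] read 'a'  n4⇒n1 (fail-walked)  ** P0@[44:44]
[45] read 'c'  n1⇒n2 (fail-walked)
[46] read 'e'  n2⇒n6 (fail-walked)
[47] read 'e'  n6⇒n19  ** P5@[46:47]
[48] read 'c'  n19⇒n2 (fail-walked)
[49] read 'b'  n2⇒n3
[50] read 'c'  n3⇒n22 (fail-walked)  ** P7@[49:50]
[51] read 'e'  n22⇒n6 (fail-walked)
[52] read 'e'  n6⇒n19  ** P5@[51:52]
[53] read 'a'  n19⇒n7 (fail-walked)  ** P0@[53:53]
[54] read 'a'  n7⇒n8  ** P0@[54:54]
[55] read 'e'  n8⇒n9
[56] read 'c'  n9⇒n10  ** P2@[52:56]
[57] read 'e'  n10⇒n6 (fail-walked)
[58] read 'e'  n6⇒n19  ** P5@[57:58]
[59] read 'c'  n19⇒n2 (fail-walked)
[60] read 'd'  n2⇒n0 (fail-walked)
[61] read 'c'  n0⇒n2
[62] read 'e'  n2⇒n6 (fail-walked)
[63] read 'd'  n6⇒n16
[64] read 'b'  n16⇒n17
[65] read 'c'  n17⇒n18  ** P4@[62:65],P7@[64:65]
[66] read 'a'  n18⇒n1 (fail-walked)  ** P0@[66:66]
[67] read 'e'  n1⇒n6 (fail-walked)

Result: [[5,0],[6,0],[8,2],[9,0],[11,5],[14,4],[14,7],[16,0],[17,0],[18,6],[25,4],[25,7],[32,0],[36,4],[36,7],[37,0],[41,7],[44,0],[47,5],[50,7],[52,5],[53,0],[54,0],[56,2],[58,5],[65,4],[65,7],[66,0]]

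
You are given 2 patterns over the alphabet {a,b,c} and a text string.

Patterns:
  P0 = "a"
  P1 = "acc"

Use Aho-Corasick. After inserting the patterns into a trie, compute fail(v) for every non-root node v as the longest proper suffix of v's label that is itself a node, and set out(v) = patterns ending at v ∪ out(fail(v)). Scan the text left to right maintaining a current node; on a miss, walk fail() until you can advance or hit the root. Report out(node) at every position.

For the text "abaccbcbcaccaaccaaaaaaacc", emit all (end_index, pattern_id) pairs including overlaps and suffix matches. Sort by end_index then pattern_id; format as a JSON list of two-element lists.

Build:
Trie (insert patterns):
  n0 'ε': a→1
  n1 'a': c→2  ←P0
  n2 'ac': c→3
  n3 'acc': ·  ←P1

Failure links (BFS by depth):
  fail(1) 'a': from fail(0)=0 chase 'a': 0 ⇒ 0;  out={0}∪out(0)={0}
  fail(2) 'ac': from fail(1)=0 chase 'c': 0 ⇒ 0;  out=∅∪out(0)=∅
  fail(3) 'acc': from fail(2)=0 chase 'c': 0 ⇒ 0;  out={1}∪out(0)={1}

Text stream:
[0] read 'a'  n0⇒n1  → match P0@[0:0]
[1] read 'b'  n1⇒n0 (via fail)
[2] read 'a'  n0⇒n1  → match P0@[2:2]
[3] read 'c'  n1⇒n2
[4] read 'c'  n2⇒n3  → match P1@[2:4]
[5] read 'b'  n3⇒n0 (via fail)
[6] read 'c'  n0⇒n0
[7] read 'b'  n0⇒n0
[8] read 'c'  n0⇒n0
[9] read 'a'  n0⇒n1  → match P0@[9:9]
[10] read 'c'  n1⇒n2
[11] read 'c'  n2⇒n3  → match P1@[9:11]
[12] read 'a'  n3⇒n1 (via fail)  → match P0@[12:12]
[13] read 'a'  n1⇒n1 (via fail)  → match P0@[13:13]
[14] read 'c'  n1⇒n2
[15] read 'c'  n2⇒n3  → match P1@[13:15]
[16] read 'a'  n3⇒n1 (via fail)  → match P0@[16:16]
[17] read 'a'  n1⇒n1 (via fail)  → match P0@[17:17]
[18] read 'a'  n1⇒n1 (via fail)  → match P0@[18:18]
[19] read 'a'  n1⇒n1 (via fail)  → match P0@[19:19]
[20] read 'a'  n1⇒n1 (via fail)  → match P0@[20:20]
[21] read 'a'  n1⇒n1 (via fail)  → match P0@[21:21]
[22] read 'a'  n1⇒n1 (via fail)  → match P0@[22:22]
[23] read 'c'  n1⇒n2
[24] read 'c'  n2⇒n3  → match P1@[22:24]

All matches (sorted): [[0,0],[2,0],[4,1],[9,0],[11,1],[12,0],[13,0],[15,1],[16,0],[17,0],[18,0],[19,0],[20,0],[21,0],[22,0],[24,1]]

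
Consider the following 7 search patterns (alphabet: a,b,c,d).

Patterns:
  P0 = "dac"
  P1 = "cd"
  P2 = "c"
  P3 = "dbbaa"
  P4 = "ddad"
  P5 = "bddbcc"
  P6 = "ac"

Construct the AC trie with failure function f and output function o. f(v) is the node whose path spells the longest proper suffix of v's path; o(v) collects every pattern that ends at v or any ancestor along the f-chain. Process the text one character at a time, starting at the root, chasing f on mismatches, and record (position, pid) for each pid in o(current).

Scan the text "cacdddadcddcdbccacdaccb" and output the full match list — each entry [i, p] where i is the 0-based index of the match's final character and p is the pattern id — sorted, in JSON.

Build automaton:
Trie (insert patterns):
  0='ε' goto a→19 b→13 c→4 d→1
  1='d' goto a→2 b→6 d→10
  2='da' goto c→3
  3='dac' goto ·  ←P0
  4='c' goto d→5  ←P2
  5='cd' goto ·  ←P1
  6='db' goto b→7
  7='dbb' goto a→8
  8='dbba' goto a→9
  9='dbbaa' goto ·  ←P3
  10='dd' goto a→11
  11='dda' goto d→12
  12='ddad' goto ·  ←P4
  13='b' goto d→14
  14='bd' goto d→15
  15='bdd' goto b→16
  16='bddb' goto c→17
  17='bddbc' goto c→18
  18='bddbcc' goto ·  ←P5
  19='a' goto c→20
  20='ac' goto ·  ←P6

BFS fail/out derivation:
  fail(1) 'd': from fail(0)=0 chase 'd': 0 ⇒ 0;  out=∅∪out(0)=∅
  fail(4) 'c': from fail(0)=0 chase 'c': 0 ⇒ 0;  out={2}∪out(0)={2}
  fail(13) 'b': from fail(0)=0 chase 'b': 0 ⇒ 0;  out=∅∪out(0)=∅
  fail(19) 'a': from fail(0)=0 chase 'a': 0 ⇒ 0;  out=∅∪out(0)=∅
  fail(2) 'da': from fail(1)=0 chase 'a': 0 ⇒ 19;  out=∅∪out(19)=∅
  fail(5) 'cd': from fail(4)=0 chase 'd': 0 ⇒ 1;  out={1}∪out(1)={1}
  fail(6) 'db': from fail(1)=0 chase 'b': 0 ⇒ 13;  out=∅∪out(13)=∅
  fail(10) 'dd': from fail(1)=0 chase 'd': 0 ⇒ 1;  out=∅∪out(1)=∅
  fail(14) 'bd': from fail(13)=0 chase 'd': 0 ⇒ 1;  out=∅∪out(1)=∅
  fail(20) 'ac': from fail(19)=0 chase 'c': 0 ⇒ 4;  out={6}∪out(4)={2,6}
  fail(3) 'dac': from fail(2)=19 chase 'c': 19 ⇒ 20;  out={0}∪out(20)={0,2,6}
  fail(7) 'dbb': from fail(6)=13 chase 'b': 13→0 ⇒ 13;  out=∅∪out(13)=∅
  fail(11) 'dda': from fail(10)=1 chase 'a': 1 ⇒ 2;  out=∅∪out(2)=∅
  fail(15) 'bdd': from fail(14)=1 chase 'd': 1 ⇒ 10;  out=∅∪out(10)=∅
  fail(8) 'dbba': from fail(7)=13 chase 'a': 13→0 ⇒ 19;  out=∅∪out(19)=∅
  fail(12) 'ddad': from fail(11)=2 chase 'd': 2→19→0 ⇒ 1;  out={4}∪out(1)={4}
  fail(16) 'bddb': from fail(15)=10 chase 'b': 10→1 ⇒ 6;  out=∅∪out(6)=∅
  fail(9) 'dbbaa': from fail(8)=19 chase 'a': 19→0 ⇒ 19;  out={3}∪out(19)={3}
  fail(17) 'bddbc': from fail(16)=6 chase 'c': 6→13→0 ⇒ 4;  out=∅∪out(4)={2}
  fail(18) 'bddbcc': from fail(17)=4 chase 'c': 4→0 ⇒ 4;  out={5}∪out(4)={2,5}

Text stream:
i=0 'c': node 0→4  emit P2@[0:0]
i=1 'a': node 4→19 (fail-walked)
i=2 'c': node 19→20  emit P2@[2:2],P6@[1:2]
i=3 'd': node 20→5 (fail-walked)  emit P1@[2:3]
i=4 'd': node 5→10 (fail-walked)
i=5 'd': node 10→10 (fail-walked)
i=6 'a': node 10→11
i=7 'd': node 11→12  emit P4@[4:7]
i=8 'c': node 12→4 (fail-walked)  emit P2@[8:8]
i=9 'd': node 4→5  emit P1@[8:9]
i=10 'd': node 5→10 (fail-walked)
i=11 'c': node 10→4 (fail-walked)  emit P2@[11:11]
i=12 'd': node 4→5  emit P1@[11:12]
i=13 'b': node 5→6 (fail-walked)
i=14 'c': node 6→4 (fail-walked)  emit P2@[14:14]
i=15 'c': node 4→4 (fail-walked)  emit P2@[15:15]
i=16 'a': node 4→19 (fail-walked)
i=17 'c': node 19→20  emit P2@[17:17],P6@[16:17]
i=18 'd': node 20→5 (fail-walked)  emit P1@[17:18]
i=19 'a': node 5→2 (fail-walked)
i=20 'c': node 2→3  emit P0@[18:20],P2@[20:20],P6@[19:20]
i=21 'c': node 3→4 (fail-walked)  emit P2@[21:21]
i=22 'b': node 4→13 (fail-walked)

Matches: [[0,2],[2,2],[2,6],[3,1],[7,4],[8,2],[9,1],[11,2],[12,1],[14,2],[15,2],[17,2],[17,6],[18,1],[20,0],[20,2],[20,6],[21,2]]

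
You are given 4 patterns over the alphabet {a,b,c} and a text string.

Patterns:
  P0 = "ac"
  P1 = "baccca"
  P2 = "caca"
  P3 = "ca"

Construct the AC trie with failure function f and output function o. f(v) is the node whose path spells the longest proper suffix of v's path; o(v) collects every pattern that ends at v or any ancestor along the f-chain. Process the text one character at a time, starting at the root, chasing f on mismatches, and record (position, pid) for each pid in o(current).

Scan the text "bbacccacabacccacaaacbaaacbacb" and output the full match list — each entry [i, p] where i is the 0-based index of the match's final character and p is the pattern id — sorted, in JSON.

Construct AC machine:
Trie nodes:
  n0 'ε': a→1 b→3 c→9
  n1 'a': c→2
  n2 'ac': ·  [P0 ends]
  n3 'b': a→4
  n4 'ba': c→5
  n5 'bac': c→6
  n6 'bacc': c→7
  n7 'baccc': a→8
  n8 'baccca': ·  [P1 ends]
  n9 'c': a→10
  n10 'ca': c→11  [P3 ends]
  n11 'cac': a→12
  n12 'caca': ·  [P2 ends]

Failure links (BFS by depth):
  fail(1) 'a': from fail(0)=0 chase 'a': 0 ⇒ 0;  out=∅∪out(0)=∅
  fail(3) 'b': from fail(0)=0 chase 'b': 0 ⇒ 0;  out=∅∪out(0)=∅
  fail(9) 'c': from fail(0)=0 chase 'c': 0 ⇒ 0;  out=∅∪out(0)=∅
  fail(2) 'ac': from fail(1)=0 chase 'c': 0 ⇒ 9;  out={0}∪out(9)={0}
  fail(4) 'ba': from fail(3)=0 chase 'a': 0 ⇒ 1;  out=∅∪out(1)=∅
  fail(10) 'ca': from fail(9)=0 chase 'a': 0 ⇒ 1;  out={3}∪out(1)={3}
  fail(5) 'bac': from fail(4)=1 chase 'c': 1 ⇒ 2;  out=∅∪out(2)={0}
  fail(11) 'cac': from fail(10)=1 chase 'c': 1 ⇒ 2;  out=∅∪out(2)={0}
  fail(6) 'bacc': from fail(5)=2 chase 'c': 2→9→0 ⇒ 9;  out=∅∪out(9)=∅
  fail(12) 'caca': from fail(11)=2 chase 'a': 2→9 ⇒ 10;  out={2}∪out(10)={2,3}
  fail(7) 'baccc': from fail(6)=9 chase 'c': 9→0 ⇒ 9;  out=∅∪out(9)=∅
  fail(8) 'baccca': from fail(7)=9 chase 'a': 9 ⇒ 10;  out={1}∪out(10)={1,3}

Run:
i=0 'b': node 0→3
i=1 'b': node 3→3 ·f
i=2 'a': node 3→4
i=3 'c': node 4→5  ** P0@[2:3]
i=4 'c': node 5→6
i=5 'c': node 6→7
i=6 'a': node 7→8  ** P1@[1:6],P3@[5:6]
i=7 'c': node 8→11 ·f  ** P0@[6:7]
i=8 'a': node 11→12  ** P2@[5:8],P3@[7:8]
i=9 'b': node 12→3 ·f
i=10 'a': node 3→4
i=11 'c': node 4→5  ** P0@[10:11]
i=12 'c': node 5→6
i=13 'c': node 6→7
i=14 'a': node 7→8  ** P1@[9:14],P3@[13:14]
i=15 'c': node 8→11 ·f  ** P0@[14:15]
i=16 'a': node 11→12  ** P2@[13:16],P3@[15:16]
i=17 'a': node 12→1 ·f
i=18 'a': node 1→1 ·f
i=19 'c': node 1→2  ** P0@[18:19]
i=20 'b': node 2→3 ·f
i=21 'a': node 3→4
i=22 'a': node 4→1 ·f
i=23 'a': node 1→1 ·f
i=24 'c': node 1→2  ** P0@[23:24]
i=25 'b': node 2→3 ·f
i=26 'a': node 3→4
i=27 'c': node 4→5  ** P0@[26:27]
i=28 'b': node 5→3 ·f

Result: [[3,0],[6,1],[6,3],[7,0],[8,2],[8,3],[11,0],[14,1],[14,3],[15,0],[16,2],[16,3],[19,0],[24,0],[27,0]]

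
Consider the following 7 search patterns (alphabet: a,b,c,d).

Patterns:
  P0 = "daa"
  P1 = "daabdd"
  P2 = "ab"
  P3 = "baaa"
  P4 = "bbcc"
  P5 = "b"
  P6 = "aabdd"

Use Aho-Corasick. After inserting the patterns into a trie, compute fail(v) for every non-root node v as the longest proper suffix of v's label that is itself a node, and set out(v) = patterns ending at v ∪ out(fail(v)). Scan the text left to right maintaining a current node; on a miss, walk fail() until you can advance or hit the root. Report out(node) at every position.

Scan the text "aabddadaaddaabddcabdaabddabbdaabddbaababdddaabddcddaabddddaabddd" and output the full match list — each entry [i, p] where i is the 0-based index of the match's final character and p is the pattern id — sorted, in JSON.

Build:
Trie (insert patterns):
  n0 'ε': a→7 b→9 d→1
  n1 'd': a→2
  n2 'da': a→3
  n3 'daa': b→4  [P0 ends]
  n4 'daab': d→5
  n5 'daabd': d→6
  n6 'daabdd': ·  [P1 ends]
  n7 'a': a→16 b→8
  n8 'ab': ·  [P2 ends]
  n9 'b': a→10 b→13  [P5 ends]
  n10 'ba': a→11
  n11 'baa': a→12
  n12 'baaa': ·  [P3 ends]
  n13 'bb': c→14
  n14 'bbc': c→15
  n15 'bbcc': ·  [P4 ends]
  n16 'aa': b→17
  n17 'aab': d→18
  n18 'aabd': d→19
  n19 'aabdd': ·  [P6 ends]

BFS fail/out derivation:
  fail(1) 'd': from fail(0)=0 chase 'd': 0 ⇒ 0;  out=∅∪out(0)=∅
  fail(7) 'a': from fail(0)=0 chase 'a': 0 ⇒ 0;  out=∅∪out(0)=∅
  fail(9) 'b': from fail(0)=0 chase 'b': 0 ⇒ 0;  out={5}∪out(0)={5}
  fail(2) 'da': from fail(1)=0 chase 'a': 0 ⇒ 7;  out=∅∪out(7)=∅
  fail(8) 'ab': from fail(7)=0 chase 'b': 0 ⇒ 9;  out={2}∪out(9)={2,5}
  fail(10) 'ba': from fail(9)=0 chase 'a': 0 ⇒ 7;  out=∅∪out(7)=∅
  fail(13) 'bb': from fail(9)=0 chase 'b': 0 ⇒ 9;  out=∅∪out(9)={5}
  fail(16) 'aa': from fail(7)=0 chase 'a': 0 ⇒ 7;  out=∅∪out(7)=∅
  fail(3) 'daa': from fail(2)=7 chase 'a': 7 ⇒ 16;  out={0}∪out(16)={0}
  fail(11) 'baa': from fail(10)=7 chase 'a': 7 ⇒ 16;  out=∅∪out(16)=∅
  fail(14) 'bbc': from fail(13)=9 chase 'c': 9→0 ⇒ 0;  out=∅∪out(0)=∅
  fail(17) 'aab': from fail(16)=7 chase 'b': 7 ⇒ 8;  out=∅∪out(8)={2,5}
  fail(4) 'daab': from fail(3)=16 chase 'b': 16 ⇒ 17;  out=∅∪out(17)={2,5}
  fail(12) 'baaa': from fail(11)=16 chase 'a': 16→7 ⇒ 16;  out={3}∪out(16)={3}
  fail(15) 'bbcc': from fail(14)=0 chase 'c': 0 ⇒ 0;  out={4}∪out(0)={4}
  fail(18) 'aabd': from fail(17)=8 chase 'd': 8→9→0 ⇒ 1;  out=∅∪out(1)=∅
  fail(5) 'daabd': from fail(4)=17 chase 'd': 17 ⇒ 18;  out=∅∪out(18)=∅
  fail(19) 'aabdd': from fail(18)=1 chase 'd': 1→0 ⇒ 1;  out={6}∪out(1)={6}
  fail(6) 'daabdd': from fail(5)=18 chase 'd': 18 ⇒ 19;  out={1}∪out(19)={1,6}

Text stream:
[0] read 'a'  n0⇒n7
[1] read 'a'  n7⇒n16
[2] read 'b'  n16⇒n17  → match P2@[1:2],P5@[2:2]
[3] read 'd'  n17⇒n18
[4] read 'd'  n18⇒n19  → match P6@[0:4]
[5] read 'a'  n19⇒n2 ·f
[6] read 'd'  n2⇒n1 ·f
[7] read 'a'  n1⇒n2
[8] read 'a'  n2⇒n3  → match P0@[6:8]
[9] read 'd'  n3⇒n1 ·f
[10] read 'd'  n1⇒n1 ·f
[11] read 'a'  n1⇒n2
[12] read 'a'  n2⇒n3  → match P0@[10:12]
[13] read 'b'  n3⇒n4  → match P2@[12:13],P5@[13:13]
[14] read 'd'  n4⇒n5
[15] read 'd'  n5⇒n6  → match P1@[10:15],P6@[11:15]
[16] read 'c'  n6⇒n0 ·f
[17] read 'a'  n0⇒n7
[18] read 'b'  n7⇒n8  → match P2@[17:18],P5@[18:18]
[19] read 'd'  n8⇒n1 ·f
[20] read 'a'  n1⇒n2
[21] read 'a'  n2⇒n3  → match P0@[19:21]
[22] read 'b'  n3⇒n4  → match P2@[21:22],P5@[22:22]
[23] read 'd'  n4⇒n5
[24] read 'd'  n5⇒n6  → match P1@[19:24],P6@[20:24]
[25] read 'a'  n6⇒n2 ·f
[26] read 'b'  n2⇒n8 ·f  → match P2@[25:26],P5@[26:26]
[27] read 'b'  n8⇒n13 ·f  → match P5@[27:27]
[28] read 'd'  n13⇒n1 ·f
[29] read 'a'  n1⇒n2
[30] read 'a'  n2⇒n3  → match P0@[28:30]
[31] read 'b'  n3⇒n4  → match P2@[30:31],P5@[31:31]
[32] read 'd'  n4⇒n5
[33] read 'd'  n5⇒n6  → match P1@[28:33],P6@[29:33]
[34] read 'b'  n6⇒n9 ·f  → match P5@[34:34]
[35] read 'a'  n9⇒n10
[36] read 'a'  n10⇒n11
[37] read 'b'  n11⇒n17 ·f  → match P2@[36:37],P5@[37:37]
[38] read 'a'  n17⇒n10 ·f
[39] read 'b'  n10⇒n8 ·f  → match P2@[38:39],P5@[39:39]
[40] read 'd'  n8⇒n1 ·f
[41] read 'd'  n1⇒n1 ·f
[42] read 'd'  n1⇒n1 ·f
[43] read 'a'  n1⇒n2
[44] read 'a'  n2⇒n3  → match P0@[42:44]
[45] read 'b'  n3⇒n4  → match P2@[44:45],P5@[45:45]
[46] read 'd'  n4⇒n5
[47] read 'd'  n5⇒n6  → match P1@[42:47],P6@[43:47]
[48] read 'c'  n6⇒n0 ·f
[49] read 'd'  n0⇒n1
[50] read 'd'  n1⇒n1 ·f
[51] read 'a'  n1⇒n2
[52] read 'a'  n2⇒n3  → match P0@[50:52]
[53] read 'b'  n3⇒n4  → match P2@[52:53],P5@[53:53]
[54] read 'd'  n4⇒n5
[55] read 'd'  n5⇒n6  → match P1@[50:55],P6@[51:55]
[56] read 'd'  n6⇒n1 ·f
[57] read 'd'  n1⇒n1 ·f
[58] read 'a'  n1⇒n2
[59] read 'a'  n2⇒n3  → match P0@[57:59]
[60] read 'b'  n3⇒n4  → match P2@[59:60],P5@[60:60]
[61] read 'd'  n4⇒n5
[62] read 'd'  n5⇒n6  → match P1@[57:62],P6@[58:62]
[63] read 'd'  n6⇒n1 ·f

Matches: [[2,2],[2,5],[4,6],[8,0],[12,0],[13,2],[13,5],[15,1],[15,6],[18,2],[18,5],[21,0],[22,2],[22,5],[24,1],[24,6],[26,2],[26,5],[27,5],[30,0],[31,2],[31,5],[33,1],[33,6],[34,5],[37,2],[37,5],[39,2],[39,5],[44,0],[45,2],[45,5],[47,1],[47,6],[52,0],[53,2],[53,5],[55,1],[55,6],[59,0],[60,2],[60,5],[62,1],[62,6]]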